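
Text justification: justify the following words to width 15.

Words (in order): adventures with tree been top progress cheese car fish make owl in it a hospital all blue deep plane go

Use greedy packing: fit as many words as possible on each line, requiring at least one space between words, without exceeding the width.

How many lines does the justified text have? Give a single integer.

Line 1: ['adventures', 'with'] (min_width=15, slack=0)
Line 2: ['tree', 'been', 'top'] (min_width=13, slack=2)
Line 3: ['progress', 'cheese'] (min_width=15, slack=0)
Line 4: ['car', 'fish', 'make'] (min_width=13, slack=2)
Line 5: ['owl', 'in', 'it', 'a'] (min_width=11, slack=4)
Line 6: ['hospital', 'all'] (min_width=12, slack=3)
Line 7: ['blue', 'deep', 'plane'] (min_width=15, slack=0)
Line 8: ['go'] (min_width=2, slack=13)
Total lines: 8

Answer: 8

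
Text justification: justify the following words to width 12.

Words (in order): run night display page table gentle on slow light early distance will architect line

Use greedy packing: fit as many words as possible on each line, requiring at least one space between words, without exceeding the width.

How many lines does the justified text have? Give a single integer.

Answer: 9

Derivation:
Line 1: ['run', 'night'] (min_width=9, slack=3)
Line 2: ['display', 'page'] (min_width=12, slack=0)
Line 3: ['table', 'gentle'] (min_width=12, slack=0)
Line 4: ['on', 'slow'] (min_width=7, slack=5)
Line 5: ['light', 'early'] (min_width=11, slack=1)
Line 6: ['distance'] (min_width=8, slack=4)
Line 7: ['will'] (min_width=4, slack=8)
Line 8: ['architect'] (min_width=9, slack=3)
Line 9: ['line'] (min_width=4, slack=8)
Total lines: 9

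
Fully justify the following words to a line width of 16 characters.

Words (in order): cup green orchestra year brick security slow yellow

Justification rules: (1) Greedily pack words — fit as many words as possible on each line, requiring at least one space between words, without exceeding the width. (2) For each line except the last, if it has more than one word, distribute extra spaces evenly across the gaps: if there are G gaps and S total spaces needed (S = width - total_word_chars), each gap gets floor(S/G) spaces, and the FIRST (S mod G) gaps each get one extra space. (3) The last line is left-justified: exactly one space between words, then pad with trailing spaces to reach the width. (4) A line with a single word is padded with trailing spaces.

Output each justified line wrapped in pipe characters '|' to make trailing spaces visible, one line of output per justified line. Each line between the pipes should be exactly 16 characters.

Answer: |cup        green|
|orchestra   year|
|brick   security|
|slow yellow     |

Derivation:
Line 1: ['cup', 'green'] (min_width=9, slack=7)
Line 2: ['orchestra', 'year'] (min_width=14, slack=2)
Line 3: ['brick', 'security'] (min_width=14, slack=2)
Line 4: ['slow', 'yellow'] (min_width=11, slack=5)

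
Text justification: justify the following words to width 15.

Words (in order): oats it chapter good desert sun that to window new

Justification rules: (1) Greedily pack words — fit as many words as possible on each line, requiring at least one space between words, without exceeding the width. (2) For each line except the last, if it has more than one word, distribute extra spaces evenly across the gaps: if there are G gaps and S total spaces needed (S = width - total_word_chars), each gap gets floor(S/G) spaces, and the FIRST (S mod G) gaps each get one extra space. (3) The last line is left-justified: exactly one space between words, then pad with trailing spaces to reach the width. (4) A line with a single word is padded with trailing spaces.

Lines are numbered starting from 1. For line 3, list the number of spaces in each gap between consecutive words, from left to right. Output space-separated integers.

Answer: 2 1

Derivation:
Line 1: ['oats', 'it', 'chapter'] (min_width=15, slack=0)
Line 2: ['good', 'desert', 'sun'] (min_width=15, slack=0)
Line 3: ['that', 'to', 'window'] (min_width=14, slack=1)
Line 4: ['new'] (min_width=3, slack=12)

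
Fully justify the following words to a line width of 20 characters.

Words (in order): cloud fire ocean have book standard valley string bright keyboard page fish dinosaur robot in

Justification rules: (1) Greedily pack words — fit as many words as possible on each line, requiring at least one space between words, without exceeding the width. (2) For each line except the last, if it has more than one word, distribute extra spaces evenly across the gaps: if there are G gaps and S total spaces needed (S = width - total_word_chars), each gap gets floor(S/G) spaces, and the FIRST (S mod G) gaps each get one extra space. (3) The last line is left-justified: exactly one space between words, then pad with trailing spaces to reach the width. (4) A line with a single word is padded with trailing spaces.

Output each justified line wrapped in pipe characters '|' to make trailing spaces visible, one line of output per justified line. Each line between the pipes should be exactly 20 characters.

Answer: |cloud   fire   ocean|
|have  book  standard|
|valley string bright|
|keyboard  page  fish|
|dinosaur robot in   |

Derivation:
Line 1: ['cloud', 'fire', 'ocean'] (min_width=16, slack=4)
Line 2: ['have', 'book', 'standard'] (min_width=18, slack=2)
Line 3: ['valley', 'string', 'bright'] (min_width=20, slack=0)
Line 4: ['keyboard', 'page', 'fish'] (min_width=18, slack=2)
Line 5: ['dinosaur', 'robot', 'in'] (min_width=17, slack=3)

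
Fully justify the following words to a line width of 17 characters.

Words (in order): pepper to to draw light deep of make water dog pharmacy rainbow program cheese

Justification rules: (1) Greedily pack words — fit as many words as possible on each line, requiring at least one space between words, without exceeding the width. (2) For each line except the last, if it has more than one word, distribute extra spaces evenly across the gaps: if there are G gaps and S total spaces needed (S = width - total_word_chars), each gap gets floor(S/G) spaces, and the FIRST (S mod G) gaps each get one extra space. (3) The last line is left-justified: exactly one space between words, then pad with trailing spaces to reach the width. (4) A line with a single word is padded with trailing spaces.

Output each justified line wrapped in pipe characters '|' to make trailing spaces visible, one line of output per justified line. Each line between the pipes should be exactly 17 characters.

Answer: |pepper to to draw|
|light   deep   of|
|make   water  dog|
|pharmacy  rainbow|
|program cheese   |

Derivation:
Line 1: ['pepper', 'to', 'to', 'draw'] (min_width=17, slack=0)
Line 2: ['light', 'deep', 'of'] (min_width=13, slack=4)
Line 3: ['make', 'water', 'dog'] (min_width=14, slack=3)
Line 4: ['pharmacy', 'rainbow'] (min_width=16, slack=1)
Line 5: ['program', 'cheese'] (min_width=14, slack=3)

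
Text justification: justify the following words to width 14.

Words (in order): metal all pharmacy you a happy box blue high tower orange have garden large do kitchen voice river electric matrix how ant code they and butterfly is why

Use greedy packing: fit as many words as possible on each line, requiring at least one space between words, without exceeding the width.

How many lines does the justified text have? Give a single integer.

Answer: 13

Derivation:
Line 1: ['metal', 'all'] (min_width=9, slack=5)
Line 2: ['pharmacy', 'you', 'a'] (min_width=14, slack=0)
Line 3: ['happy', 'box', 'blue'] (min_width=14, slack=0)
Line 4: ['high', 'tower'] (min_width=10, slack=4)
Line 5: ['orange', 'have'] (min_width=11, slack=3)
Line 6: ['garden', 'large'] (min_width=12, slack=2)
Line 7: ['do', 'kitchen'] (min_width=10, slack=4)
Line 8: ['voice', 'river'] (min_width=11, slack=3)
Line 9: ['electric'] (min_width=8, slack=6)
Line 10: ['matrix', 'how', 'ant'] (min_width=14, slack=0)
Line 11: ['code', 'they', 'and'] (min_width=13, slack=1)
Line 12: ['butterfly', 'is'] (min_width=12, slack=2)
Line 13: ['why'] (min_width=3, slack=11)
Total lines: 13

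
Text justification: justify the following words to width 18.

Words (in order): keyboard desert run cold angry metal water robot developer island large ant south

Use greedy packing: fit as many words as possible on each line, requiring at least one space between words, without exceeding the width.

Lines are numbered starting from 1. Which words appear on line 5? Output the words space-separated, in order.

Answer: large ant south

Derivation:
Line 1: ['keyboard', 'desert'] (min_width=15, slack=3)
Line 2: ['run', 'cold', 'angry'] (min_width=14, slack=4)
Line 3: ['metal', 'water', 'robot'] (min_width=17, slack=1)
Line 4: ['developer', 'island'] (min_width=16, slack=2)
Line 5: ['large', 'ant', 'south'] (min_width=15, slack=3)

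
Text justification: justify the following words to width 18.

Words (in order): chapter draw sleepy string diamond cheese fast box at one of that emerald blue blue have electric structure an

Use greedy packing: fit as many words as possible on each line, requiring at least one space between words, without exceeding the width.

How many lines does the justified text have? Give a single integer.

Line 1: ['chapter', 'draw'] (min_width=12, slack=6)
Line 2: ['sleepy', 'string'] (min_width=13, slack=5)
Line 3: ['diamond', 'cheese'] (min_width=14, slack=4)
Line 4: ['fast', 'box', 'at', 'one', 'of'] (min_width=18, slack=0)
Line 5: ['that', 'emerald', 'blue'] (min_width=17, slack=1)
Line 6: ['blue', 'have', 'electric'] (min_width=18, slack=0)
Line 7: ['structure', 'an'] (min_width=12, slack=6)
Total lines: 7

Answer: 7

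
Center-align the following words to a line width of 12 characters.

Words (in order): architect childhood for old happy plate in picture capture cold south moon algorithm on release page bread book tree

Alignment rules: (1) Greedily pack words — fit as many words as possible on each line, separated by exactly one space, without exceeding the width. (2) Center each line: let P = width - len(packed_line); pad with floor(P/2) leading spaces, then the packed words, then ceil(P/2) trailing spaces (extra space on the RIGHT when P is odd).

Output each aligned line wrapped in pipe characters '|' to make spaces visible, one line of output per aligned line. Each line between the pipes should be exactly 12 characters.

Answer: | architect  |
| childhood  |
|  for old   |
|happy plate |
| in picture |
|capture cold|
| south moon |
|algorithm on|
|release page|
| bread book |
|    tree    |

Derivation:
Line 1: ['architect'] (min_width=9, slack=3)
Line 2: ['childhood'] (min_width=9, slack=3)
Line 3: ['for', 'old'] (min_width=7, slack=5)
Line 4: ['happy', 'plate'] (min_width=11, slack=1)
Line 5: ['in', 'picture'] (min_width=10, slack=2)
Line 6: ['capture', 'cold'] (min_width=12, slack=0)
Line 7: ['south', 'moon'] (min_width=10, slack=2)
Line 8: ['algorithm', 'on'] (min_width=12, slack=0)
Line 9: ['release', 'page'] (min_width=12, slack=0)
Line 10: ['bread', 'book'] (min_width=10, slack=2)
Line 11: ['tree'] (min_width=4, slack=8)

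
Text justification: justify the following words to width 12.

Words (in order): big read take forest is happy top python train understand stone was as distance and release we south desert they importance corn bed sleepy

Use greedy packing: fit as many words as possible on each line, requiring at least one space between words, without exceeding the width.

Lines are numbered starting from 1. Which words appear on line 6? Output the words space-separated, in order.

Answer: stone was as

Derivation:
Line 1: ['big', 'read'] (min_width=8, slack=4)
Line 2: ['take', 'forest'] (min_width=11, slack=1)
Line 3: ['is', 'happy', 'top'] (min_width=12, slack=0)
Line 4: ['python', 'train'] (min_width=12, slack=0)
Line 5: ['understand'] (min_width=10, slack=2)
Line 6: ['stone', 'was', 'as'] (min_width=12, slack=0)
Line 7: ['distance', 'and'] (min_width=12, slack=0)
Line 8: ['release', 'we'] (min_width=10, slack=2)
Line 9: ['south', 'desert'] (min_width=12, slack=0)
Line 10: ['they'] (min_width=4, slack=8)
Line 11: ['importance'] (min_width=10, slack=2)
Line 12: ['corn', 'bed'] (min_width=8, slack=4)
Line 13: ['sleepy'] (min_width=6, slack=6)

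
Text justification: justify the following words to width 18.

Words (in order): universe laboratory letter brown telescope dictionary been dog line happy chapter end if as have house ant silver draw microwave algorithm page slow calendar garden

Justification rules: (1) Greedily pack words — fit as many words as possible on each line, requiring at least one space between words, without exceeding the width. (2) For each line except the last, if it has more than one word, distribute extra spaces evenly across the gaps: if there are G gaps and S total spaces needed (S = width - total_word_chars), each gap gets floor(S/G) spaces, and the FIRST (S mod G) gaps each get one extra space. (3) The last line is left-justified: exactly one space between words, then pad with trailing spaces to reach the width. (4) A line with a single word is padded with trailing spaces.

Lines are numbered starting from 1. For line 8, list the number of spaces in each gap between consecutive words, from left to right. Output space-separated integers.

Line 1: ['universe'] (min_width=8, slack=10)
Line 2: ['laboratory', 'letter'] (min_width=17, slack=1)
Line 3: ['brown', 'telescope'] (min_width=15, slack=3)
Line 4: ['dictionary', 'been'] (min_width=15, slack=3)
Line 5: ['dog', 'line', 'happy'] (min_width=14, slack=4)
Line 6: ['chapter', 'end', 'if', 'as'] (min_width=17, slack=1)
Line 7: ['have', 'house', 'ant'] (min_width=14, slack=4)
Line 8: ['silver', 'draw'] (min_width=11, slack=7)
Line 9: ['microwave'] (min_width=9, slack=9)
Line 10: ['algorithm', 'page'] (min_width=14, slack=4)
Line 11: ['slow', 'calendar'] (min_width=13, slack=5)
Line 12: ['garden'] (min_width=6, slack=12)

Answer: 8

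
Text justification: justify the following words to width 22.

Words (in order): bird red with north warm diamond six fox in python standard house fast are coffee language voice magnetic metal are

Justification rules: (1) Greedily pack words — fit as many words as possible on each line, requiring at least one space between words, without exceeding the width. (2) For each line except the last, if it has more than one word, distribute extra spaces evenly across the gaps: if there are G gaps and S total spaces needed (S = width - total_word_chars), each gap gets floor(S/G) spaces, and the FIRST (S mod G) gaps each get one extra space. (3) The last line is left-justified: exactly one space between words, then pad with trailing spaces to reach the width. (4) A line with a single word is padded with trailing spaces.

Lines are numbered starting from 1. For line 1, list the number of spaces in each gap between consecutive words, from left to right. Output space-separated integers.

Answer: 2 2 2

Derivation:
Line 1: ['bird', 'red', 'with', 'north'] (min_width=19, slack=3)
Line 2: ['warm', 'diamond', 'six', 'fox'] (min_width=20, slack=2)
Line 3: ['in', 'python', 'standard'] (min_width=18, slack=4)
Line 4: ['house', 'fast', 'are', 'coffee'] (min_width=21, slack=1)
Line 5: ['language', 'voice'] (min_width=14, slack=8)
Line 6: ['magnetic', 'metal', 'are'] (min_width=18, slack=4)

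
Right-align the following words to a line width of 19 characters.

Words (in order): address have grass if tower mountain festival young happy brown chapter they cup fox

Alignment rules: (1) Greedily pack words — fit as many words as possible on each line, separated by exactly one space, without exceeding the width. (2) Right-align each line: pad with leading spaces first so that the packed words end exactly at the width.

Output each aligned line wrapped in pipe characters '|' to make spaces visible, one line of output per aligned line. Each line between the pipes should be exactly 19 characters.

Line 1: ['address', 'have', 'grass'] (min_width=18, slack=1)
Line 2: ['if', 'tower', 'mountain'] (min_width=17, slack=2)
Line 3: ['festival', 'young'] (min_width=14, slack=5)
Line 4: ['happy', 'brown', 'chapter'] (min_width=19, slack=0)
Line 5: ['they', 'cup', 'fox'] (min_width=12, slack=7)

Answer: | address have grass|
|  if tower mountain|
|     festival young|
|happy brown chapter|
|       they cup fox|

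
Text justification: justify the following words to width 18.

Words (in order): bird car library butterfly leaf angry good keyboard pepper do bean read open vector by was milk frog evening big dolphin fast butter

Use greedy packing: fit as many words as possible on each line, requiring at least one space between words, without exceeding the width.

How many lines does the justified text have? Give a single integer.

Line 1: ['bird', 'car', 'library'] (min_width=16, slack=2)
Line 2: ['butterfly', 'leaf'] (min_width=14, slack=4)
Line 3: ['angry', 'good'] (min_width=10, slack=8)
Line 4: ['keyboard', 'pepper', 'do'] (min_width=18, slack=0)
Line 5: ['bean', 'read', 'open'] (min_width=14, slack=4)
Line 6: ['vector', 'by', 'was', 'milk'] (min_width=18, slack=0)
Line 7: ['frog', 'evening', 'big'] (min_width=16, slack=2)
Line 8: ['dolphin', 'fast'] (min_width=12, slack=6)
Line 9: ['butter'] (min_width=6, slack=12)
Total lines: 9

Answer: 9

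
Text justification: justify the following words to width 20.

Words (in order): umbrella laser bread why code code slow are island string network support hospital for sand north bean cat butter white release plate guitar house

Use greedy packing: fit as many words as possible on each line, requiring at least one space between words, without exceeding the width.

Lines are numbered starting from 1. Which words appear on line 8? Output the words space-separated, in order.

Line 1: ['umbrella', 'laser', 'bread'] (min_width=20, slack=0)
Line 2: ['why', 'code', 'code', 'slow'] (min_width=18, slack=2)
Line 3: ['are', 'island', 'string'] (min_width=17, slack=3)
Line 4: ['network', 'support'] (min_width=15, slack=5)
Line 5: ['hospital', 'for', 'sand'] (min_width=17, slack=3)
Line 6: ['north', 'bean', 'cat'] (min_width=14, slack=6)
Line 7: ['butter', 'white', 'release'] (min_width=20, slack=0)
Line 8: ['plate', 'guitar', 'house'] (min_width=18, slack=2)

Answer: plate guitar house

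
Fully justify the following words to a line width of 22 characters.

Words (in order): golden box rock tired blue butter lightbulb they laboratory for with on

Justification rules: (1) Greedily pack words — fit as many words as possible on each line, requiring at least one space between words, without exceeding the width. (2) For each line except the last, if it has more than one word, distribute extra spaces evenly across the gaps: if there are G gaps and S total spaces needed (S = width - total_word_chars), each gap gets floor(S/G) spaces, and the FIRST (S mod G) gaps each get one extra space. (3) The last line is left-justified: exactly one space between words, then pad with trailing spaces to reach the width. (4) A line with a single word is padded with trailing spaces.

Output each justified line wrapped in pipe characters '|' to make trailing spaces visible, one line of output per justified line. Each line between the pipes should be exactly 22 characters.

Line 1: ['golden', 'box', 'rock', 'tired'] (min_width=21, slack=1)
Line 2: ['blue', 'butter', 'lightbulb'] (min_width=21, slack=1)
Line 3: ['they', 'laboratory', 'for'] (min_width=19, slack=3)
Line 4: ['with', 'on'] (min_width=7, slack=15)

Answer: |golden  box rock tired|
|blue  butter lightbulb|
|they   laboratory  for|
|with on               |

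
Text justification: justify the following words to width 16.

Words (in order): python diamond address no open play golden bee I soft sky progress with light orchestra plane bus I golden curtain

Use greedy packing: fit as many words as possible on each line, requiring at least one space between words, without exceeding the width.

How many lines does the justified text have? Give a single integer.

Answer: 8

Derivation:
Line 1: ['python', 'diamond'] (min_width=14, slack=2)
Line 2: ['address', 'no', 'open'] (min_width=15, slack=1)
Line 3: ['play', 'golden', 'bee'] (min_width=15, slack=1)
Line 4: ['I', 'soft', 'sky'] (min_width=10, slack=6)
Line 5: ['progress', 'with'] (min_width=13, slack=3)
Line 6: ['light', 'orchestra'] (min_width=15, slack=1)
Line 7: ['plane', 'bus', 'I'] (min_width=11, slack=5)
Line 8: ['golden', 'curtain'] (min_width=14, slack=2)
Total lines: 8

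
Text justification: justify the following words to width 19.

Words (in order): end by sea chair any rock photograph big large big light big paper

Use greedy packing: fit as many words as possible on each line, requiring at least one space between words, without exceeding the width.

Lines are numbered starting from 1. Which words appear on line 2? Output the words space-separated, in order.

Line 1: ['end', 'by', 'sea', 'chair'] (min_width=16, slack=3)
Line 2: ['any', 'rock', 'photograph'] (min_width=19, slack=0)
Line 3: ['big', 'large', 'big', 'light'] (min_width=19, slack=0)
Line 4: ['big', 'paper'] (min_width=9, slack=10)

Answer: any rock photograph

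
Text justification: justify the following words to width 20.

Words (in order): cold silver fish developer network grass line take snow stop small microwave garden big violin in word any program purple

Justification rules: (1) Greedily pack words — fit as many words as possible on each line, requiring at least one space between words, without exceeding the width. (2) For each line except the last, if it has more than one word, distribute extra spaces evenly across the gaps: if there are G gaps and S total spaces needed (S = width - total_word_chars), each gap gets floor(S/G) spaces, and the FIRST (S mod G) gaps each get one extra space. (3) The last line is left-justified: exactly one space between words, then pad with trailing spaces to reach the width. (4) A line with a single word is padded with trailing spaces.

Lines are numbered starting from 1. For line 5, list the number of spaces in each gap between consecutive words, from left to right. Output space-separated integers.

Answer: 1 1 1

Derivation:
Line 1: ['cold', 'silver', 'fish'] (min_width=16, slack=4)
Line 2: ['developer', 'network'] (min_width=17, slack=3)
Line 3: ['grass', 'line', 'take', 'snow'] (min_width=20, slack=0)
Line 4: ['stop', 'small', 'microwave'] (min_width=20, slack=0)
Line 5: ['garden', 'big', 'violin', 'in'] (min_width=20, slack=0)
Line 6: ['word', 'any', 'program'] (min_width=16, slack=4)
Line 7: ['purple'] (min_width=6, slack=14)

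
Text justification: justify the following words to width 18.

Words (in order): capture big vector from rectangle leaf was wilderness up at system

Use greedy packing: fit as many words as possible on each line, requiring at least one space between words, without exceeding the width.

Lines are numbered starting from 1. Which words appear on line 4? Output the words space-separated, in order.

Line 1: ['capture', 'big', 'vector'] (min_width=18, slack=0)
Line 2: ['from', 'rectangle'] (min_width=14, slack=4)
Line 3: ['leaf', 'was'] (min_width=8, slack=10)
Line 4: ['wilderness', 'up', 'at'] (min_width=16, slack=2)
Line 5: ['system'] (min_width=6, slack=12)

Answer: wilderness up at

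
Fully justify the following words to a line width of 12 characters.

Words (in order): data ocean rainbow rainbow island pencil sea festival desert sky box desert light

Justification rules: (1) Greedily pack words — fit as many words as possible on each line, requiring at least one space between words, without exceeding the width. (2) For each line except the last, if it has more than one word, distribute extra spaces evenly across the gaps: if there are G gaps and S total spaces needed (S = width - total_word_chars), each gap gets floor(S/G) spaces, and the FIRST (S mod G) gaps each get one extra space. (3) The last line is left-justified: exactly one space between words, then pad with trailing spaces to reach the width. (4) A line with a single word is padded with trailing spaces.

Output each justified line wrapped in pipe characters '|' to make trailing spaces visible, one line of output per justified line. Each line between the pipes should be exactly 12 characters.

Answer: |data   ocean|
|rainbow     |
|rainbow     |
|island      |
|pencil   sea|
|festival    |
|desert   sky|
|box   desert|
|light       |

Derivation:
Line 1: ['data', 'ocean'] (min_width=10, slack=2)
Line 2: ['rainbow'] (min_width=7, slack=5)
Line 3: ['rainbow'] (min_width=7, slack=5)
Line 4: ['island'] (min_width=6, slack=6)
Line 5: ['pencil', 'sea'] (min_width=10, slack=2)
Line 6: ['festival'] (min_width=8, slack=4)
Line 7: ['desert', 'sky'] (min_width=10, slack=2)
Line 8: ['box', 'desert'] (min_width=10, slack=2)
Line 9: ['light'] (min_width=5, slack=7)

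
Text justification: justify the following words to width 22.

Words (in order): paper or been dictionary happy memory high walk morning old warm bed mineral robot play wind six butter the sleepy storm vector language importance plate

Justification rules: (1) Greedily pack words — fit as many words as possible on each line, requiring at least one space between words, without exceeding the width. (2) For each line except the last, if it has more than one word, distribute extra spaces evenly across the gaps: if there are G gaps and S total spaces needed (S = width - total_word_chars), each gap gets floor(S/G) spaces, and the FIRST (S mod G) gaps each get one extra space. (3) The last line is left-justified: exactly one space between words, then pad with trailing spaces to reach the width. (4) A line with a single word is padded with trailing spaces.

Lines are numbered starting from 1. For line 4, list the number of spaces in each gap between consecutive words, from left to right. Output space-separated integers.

Answer: 2 2 1

Derivation:
Line 1: ['paper', 'or', 'been'] (min_width=13, slack=9)
Line 2: ['dictionary', 'happy'] (min_width=16, slack=6)
Line 3: ['memory', 'high', 'walk'] (min_width=16, slack=6)
Line 4: ['morning', 'old', 'warm', 'bed'] (min_width=20, slack=2)
Line 5: ['mineral', 'robot', 'play'] (min_width=18, slack=4)
Line 6: ['wind', 'six', 'butter', 'the'] (min_width=19, slack=3)
Line 7: ['sleepy', 'storm', 'vector'] (min_width=19, slack=3)
Line 8: ['language', 'importance'] (min_width=19, slack=3)
Line 9: ['plate'] (min_width=5, slack=17)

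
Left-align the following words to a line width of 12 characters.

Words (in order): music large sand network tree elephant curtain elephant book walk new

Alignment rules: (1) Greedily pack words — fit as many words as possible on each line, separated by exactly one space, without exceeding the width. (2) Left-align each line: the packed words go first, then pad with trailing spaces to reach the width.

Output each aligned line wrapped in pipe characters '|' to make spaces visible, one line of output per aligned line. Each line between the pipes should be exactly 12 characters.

Answer: |music large |
|sand network|
|tree        |
|elephant    |
|curtain     |
|elephant    |
|book walk   |
|new         |

Derivation:
Line 1: ['music', 'large'] (min_width=11, slack=1)
Line 2: ['sand', 'network'] (min_width=12, slack=0)
Line 3: ['tree'] (min_width=4, slack=8)
Line 4: ['elephant'] (min_width=8, slack=4)
Line 5: ['curtain'] (min_width=7, slack=5)
Line 6: ['elephant'] (min_width=8, slack=4)
Line 7: ['book', 'walk'] (min_width=9, slack=3)
Line 8: ['new'] (min_width=3, slack=9)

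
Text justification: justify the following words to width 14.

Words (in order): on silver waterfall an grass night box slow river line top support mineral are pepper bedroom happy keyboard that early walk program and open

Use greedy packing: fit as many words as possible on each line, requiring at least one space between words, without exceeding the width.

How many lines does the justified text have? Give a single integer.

Line 1: ['on', 'silver'] (min_width=9, slack=5)
Line 2: ['waterfall', 'an'] (min_width=12, slack=2)
Line 3: ['grass', 'night'] (min_width=11, slack=3)
Line 4: ['box', 'slow', 'river'] (min_width=14, slack=0)
Line 5: ['line', 'top'] (min_width=8, slack=6)
Line 6: ['support'] (min_width=7, slack=7)
Line 7: ['mineral', 'are'] (min_width=11, slack=3)
Line 8: ['pepper', 'bedroom'] (min_width=14, slack=0)
Line 9: ['happy', 'keyboard'] (min_width=14, slack=0)
Line 10: ['that', 'early'] (min_width=10, slack=4)
Line 11: ['walk', 'program'] (min_width=12, slack=2)
Line 12: ['and', 'open'] (min_width=8, slack=6)
Total lines: 12

Answer: 12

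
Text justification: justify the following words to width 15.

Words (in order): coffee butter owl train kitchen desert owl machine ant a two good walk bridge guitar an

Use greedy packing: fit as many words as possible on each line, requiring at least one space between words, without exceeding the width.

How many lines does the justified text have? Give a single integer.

Line 1: ['coffee', 'butter'] (min_width=13, slack=2)
Line 2: ['owl', 'train'] (min_width=9, slack=6)
Line 3: ['kitchen', 'desert'] (min_width=14, slack=1)
Line 4: ['owl', 'machine', 'ant'] (min_width=15, slack=0)
Line 5: ['a', 'two', 'good', 'walk'] (min_width=15, slack=0)
Line 6: ['bridge', 'guitar'] (min_width=13, slack=2)
Line 7: ['an'] (min_width=2, slack=13)
Total lines: 7

Answer: 7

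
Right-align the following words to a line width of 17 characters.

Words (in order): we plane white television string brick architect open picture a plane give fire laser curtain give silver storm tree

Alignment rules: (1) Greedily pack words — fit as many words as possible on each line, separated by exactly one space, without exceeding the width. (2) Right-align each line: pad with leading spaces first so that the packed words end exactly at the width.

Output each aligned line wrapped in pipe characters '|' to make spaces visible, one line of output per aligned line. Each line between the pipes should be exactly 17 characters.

Answer: |   we plane white|
|television string|
|  brick architect|
|   open picture a|
|  plane give fire|
|    laser curtain|
|give silver storm|
|             tree|

Derivation:
Line 1: ['we', 'plane', 'white'] (min_width=14, slack=3)
Line 2: ['television', 'string'] (min_width=17, slack=0)
Line 3: ['brick', 'architect'] (min_width=15, slack=2)
Line 4: ['open', 'picture', 'a'] (min_width=14, slack=3)
Line 5: ['plane', 'give', 'fire'] (min_width=15, slack=2)
Line 6: ['laser', 'curtain'] (min_width=13, slack=4)
Line 7: ['give', 'silver', 'storm'] (min_width=17, slack=0)
Line 8: ['tree'] (min_width=4, slack=13)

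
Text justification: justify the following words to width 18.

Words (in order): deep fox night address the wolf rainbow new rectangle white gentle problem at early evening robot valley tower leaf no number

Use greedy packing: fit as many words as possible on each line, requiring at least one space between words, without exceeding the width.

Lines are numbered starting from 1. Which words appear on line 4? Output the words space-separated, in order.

Answer: rectangle white

Derivation:
Line 1: ['deep', 'fox', 'night'] (min_width=14, slack=4)
Line 2: ['address', 'the', 'wolf'] (min_width=16, slack=2)
Line 3: ['rainbow', 'new'] (min_width=11, slack=7)
Line 4: ['rectangle', 'white'] (min_width=15, slack=3)
Line 5: ['gentle', 'problem', 'at'] (min_width=17, slack=1)
Line 6: ['early', 'evening'] (min_width=13, slack=5)
Line 7: ['robot', 'valley', 'tower'] (min_width=18, slack=0)
Line 8: ['leaf', 'no', 'number'] (min_width=14, slack=4)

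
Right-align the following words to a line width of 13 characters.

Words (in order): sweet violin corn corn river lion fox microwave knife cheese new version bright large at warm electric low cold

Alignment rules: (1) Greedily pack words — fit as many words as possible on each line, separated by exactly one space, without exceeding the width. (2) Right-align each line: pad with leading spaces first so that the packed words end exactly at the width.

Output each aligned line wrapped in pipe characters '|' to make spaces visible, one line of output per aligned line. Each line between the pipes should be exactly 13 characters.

Line 1: ['sweet', 'violin'] (min_width=12, slack=1)
Line 2: ['corn', 'corn'] (min_width=9, slack=4)
Line 3: ['river', 'lion'] (min_width=10, slack=3)
Line 4: ['fox', 'microwave'] (min_width=13, slack=0)
Line 5: ['knife', 'cheese'] (min_width=12, slack=1)
Line 6: ['new', 'version'] (min_width=11, slack=2)
Line 7: ['bright', 'large'] (min_width=12, slack=1)
Line 8: ['at', 'warm'] (min_width=7, slack=6)
Line 9: ['electric', 'low'] (min_width=12, slack=1)
Line 10: ['cold'] (min_width=4, slack=9)

Answer: | sweet violin|
|    corn corn|
|   river lion|
|fox microwave|
| knife cheese|
|  new version|
| bright large|
|      at warm|
| electric low|
|         cold|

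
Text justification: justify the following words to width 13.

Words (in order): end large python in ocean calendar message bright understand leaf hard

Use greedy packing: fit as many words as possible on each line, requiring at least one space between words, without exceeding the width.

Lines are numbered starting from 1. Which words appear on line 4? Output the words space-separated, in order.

Line 1: ['end', 'large'] (min_width=9, slack=4)
Line 2: ['python', 'in'] (min_width=9, slack=4)
Line 3: ['ocean'] (min_width=5, slack=8)
Line 4: ['calendar'] (min_width=8, slack=5)
Line 5: ['message'] (min_width=7, slack=6)
Line 6: ['bright'] (min_width=6, slack=7)
Line 7: ['understand'] (min_width=10, slack=3)
Line 8: ['leaf', 'hard'] (min_width=9, slack=4)

Answer: calendar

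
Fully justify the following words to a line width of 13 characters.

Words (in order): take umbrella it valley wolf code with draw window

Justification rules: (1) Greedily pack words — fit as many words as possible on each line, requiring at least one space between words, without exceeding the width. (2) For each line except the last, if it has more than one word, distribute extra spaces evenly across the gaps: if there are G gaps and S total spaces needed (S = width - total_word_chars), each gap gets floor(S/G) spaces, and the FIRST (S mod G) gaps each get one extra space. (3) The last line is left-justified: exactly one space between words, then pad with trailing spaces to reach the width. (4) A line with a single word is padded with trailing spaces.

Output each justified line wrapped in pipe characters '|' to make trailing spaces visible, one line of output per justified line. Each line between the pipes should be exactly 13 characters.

Line 1: ['take', 'umbrella'] (min_width=13, slack=0)
Line 2: ['it', 'valley'] (min_width=9, slack=4)
Line 3: ['wolf', 'code'] (min_width=9, slack=4)
Line 4: ['with', 'draw'] (min_width=9, slack=4)
Line 5: ['window'] (min_width=6, slack=7)

Answer: |take umbrella|
|it     valley|
|wolf     code|
|with     draw|
|window       |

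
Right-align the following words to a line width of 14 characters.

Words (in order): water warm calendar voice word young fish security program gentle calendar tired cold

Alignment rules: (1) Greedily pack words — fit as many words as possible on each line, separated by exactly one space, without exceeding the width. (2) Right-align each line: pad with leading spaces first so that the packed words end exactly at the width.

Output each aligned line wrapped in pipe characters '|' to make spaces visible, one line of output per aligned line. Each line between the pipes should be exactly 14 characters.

Line 1: ['water', 'warm'] (min_width=10, slack=4)
Line 2: ['calendar', 'voice'] (min_width=14, slack=0)
Line 3: ['word', 'young'] (min_width=10, slack=4)
Line 4: ['fish', 'security'] (min_width=13, slack=1)
Line 5: ['program', 'gentle'] (min_width=14, slack=0)
Line 6: ['calendar', 'tired'] (min_width=14, slack=0)
Line 7: ['cold'] (min_width=4, slack=10)

Answer: |    water warm|
|calendar voice|
|    word young|
| fish security|
|program gentle|
|calendar tired|
|          cold|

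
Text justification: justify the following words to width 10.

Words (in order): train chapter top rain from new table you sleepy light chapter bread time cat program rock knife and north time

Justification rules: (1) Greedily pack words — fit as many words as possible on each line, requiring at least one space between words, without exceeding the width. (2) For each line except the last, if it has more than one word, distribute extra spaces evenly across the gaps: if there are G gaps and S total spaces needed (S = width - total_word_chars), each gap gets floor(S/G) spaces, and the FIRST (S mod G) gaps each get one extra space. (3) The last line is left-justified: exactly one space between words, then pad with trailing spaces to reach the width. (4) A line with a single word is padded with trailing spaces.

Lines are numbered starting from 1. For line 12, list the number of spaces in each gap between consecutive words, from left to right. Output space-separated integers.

Answer: 1

Derivation:
Line 1: ['train'] (min_width=5, slack=5)
Line 2: ['chapter'] (min_width=7, slack=3)
Line 3: ['top', 'rain'] (min_width=8, slack=2)
Line 4: ['from', 'new'] (min_width=8, slack=2)
Line 5: ['table', 'you'] (min_width=9, slack=1)
Line 6: ['sleepy'] (min_width=6, slack=4)
Line 7: ['light'] (min_width=5, slack=5)
Line 8: ['chapter'] (min_width=7, slack=3)
Line 9: ['bread', 'time'] (min_width=10, slack=0)
Line 10: ['cat'] (min_width=3, slack=7)
Line 11: ['program'] (min_width=7, slack=3)
Line 12: ['rock', 'knife'] (min_width=10, slack=0)
Line 13: ['and', 'north'] (min_width=9, slack=1)
Line 14: ['time'] (min_width=4, slack=6)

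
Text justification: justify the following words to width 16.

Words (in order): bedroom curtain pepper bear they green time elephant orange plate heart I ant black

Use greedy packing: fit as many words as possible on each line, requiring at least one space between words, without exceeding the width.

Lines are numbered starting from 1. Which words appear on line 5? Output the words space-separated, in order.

Answer: plate heart I

Derivation:
Line 1: ['bedroom', 'curtain'] (min_width=15, slack=1)
Line 2: ['pepper', 'bear', 'they'] (min_width=16, slack=0)
Line 3: ['green', 'time'] (min_width=10, slack=6)
Line 4: ['elephant', 'orange'] (min_width=15, slack=1)
Line 5: ['plate', 'heart', 'I'] (min_width=13, slack=3)
Line 6: ['ant', 'black'] (min_width=9, slack=7)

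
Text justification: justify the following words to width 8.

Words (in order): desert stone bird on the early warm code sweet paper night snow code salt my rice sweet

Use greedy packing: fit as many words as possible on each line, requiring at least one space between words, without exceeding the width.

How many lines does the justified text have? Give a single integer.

Line 1: ['desert'] (min_width=6, slack=2)
Line 2: ['stone'] (min_width=5, slack=3)
Line 3: ['bird', 'on'] (min_width=7, slack=1)
Line 4: ['the'] (min_width=3, slack=5)
Line 5: ['early'] (min_width=5, slack=3)
Line 6: ['warm'] (min_width=4, slack=4)
Line 7: ['code'] (min_width=4, slack=4)
Line 8: ['sweet'] (min_width=5, slack=3)
Line 9: ['paper'] (min_width=5, slack=3)
Line 10: ['night'] (min_width=5, slack=3)
Line 11: ['snow'] (min_width=4, slack=4)
Line 12: ['code'] (min_width=4, slack=4)
Line 13: ['salt', 'my'] (min_width=7, slack=1)
Line 14: ['rice'] (min_width=4, slack=4)
Line 15: ['sweet'] (min_width=5, slack=3)
Total lines: 15

Answer: 15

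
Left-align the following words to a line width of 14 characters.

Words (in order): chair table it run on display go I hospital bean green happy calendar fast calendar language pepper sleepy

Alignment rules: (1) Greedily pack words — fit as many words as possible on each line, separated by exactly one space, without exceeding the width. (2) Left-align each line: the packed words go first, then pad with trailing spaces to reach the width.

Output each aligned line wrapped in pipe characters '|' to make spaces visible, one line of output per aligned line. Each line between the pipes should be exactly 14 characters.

Answer: |chair table it|
|run on display|
|go I hospital |
|bean green    |
|happy calendar|
|fast calendar |
|language      |
|pepper sleepy |

Derivation:
Line 1: ['chair', 'table', 'it'] (min_width=14, slack=0)
Line 2: ['run', 'on', 'display'] (min_width=14, slack=0)
Line 3: ['go', 'I', 'hospital'] (min_width=13, slack=1)
Line 4: ['bean', 'green'] (min_width=10, slack=4)
Line 5: ['happy', 'calendar'] (min_width=14, slack=0)
Line 6: ['fast', 'calendar'] (min_width=13, slack=1)
Line 7: ['language'] (min_width=8, slack=6)
Line 8: ['pepper', 'sleepy'] (min_width=13, slack=1)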